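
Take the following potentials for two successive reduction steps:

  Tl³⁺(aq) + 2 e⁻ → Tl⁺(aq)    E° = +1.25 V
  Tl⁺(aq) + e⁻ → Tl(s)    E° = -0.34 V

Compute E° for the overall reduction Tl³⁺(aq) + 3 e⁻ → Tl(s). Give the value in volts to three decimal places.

Adding the free-energy changes (−nFE°) of the two steps gives −n₃FE°₃ = −n₁FE°₁ − n₂FE°₂.
E°₃ = (2×+1.25 + 1×-0.34) / 3 = (+2.160) / 3 = +0.720 V.
E° values themselves are not directly additive — weighting by electron count is essential.

+0.720 V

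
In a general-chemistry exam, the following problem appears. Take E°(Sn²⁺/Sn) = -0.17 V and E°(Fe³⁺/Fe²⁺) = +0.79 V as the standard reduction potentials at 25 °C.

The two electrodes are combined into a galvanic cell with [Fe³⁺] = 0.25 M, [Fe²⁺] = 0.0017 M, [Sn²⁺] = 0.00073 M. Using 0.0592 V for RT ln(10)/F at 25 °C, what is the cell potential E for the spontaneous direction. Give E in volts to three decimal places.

+1.181 V

Fe³⁺/Fe²⁺ is the cathode (higher E°), Sn²⁺/Sn the anode: E°cell = +0.79 − (-0.17) = +0.96 V, n = 2.
Overall: 2 Fe³⁺(aq) + Sn(s) → 2 Fe²⁺(aq) + Sn²⁺(aq)
Q = [Fe²⁺]^2·[Sn²⁺] / ([Fe³⁺]^2); log Q = -7.472.
E = E° − (0.0592/n) log Q = +0.96 − (0.0592/2)(-7.472) = +1.181 V.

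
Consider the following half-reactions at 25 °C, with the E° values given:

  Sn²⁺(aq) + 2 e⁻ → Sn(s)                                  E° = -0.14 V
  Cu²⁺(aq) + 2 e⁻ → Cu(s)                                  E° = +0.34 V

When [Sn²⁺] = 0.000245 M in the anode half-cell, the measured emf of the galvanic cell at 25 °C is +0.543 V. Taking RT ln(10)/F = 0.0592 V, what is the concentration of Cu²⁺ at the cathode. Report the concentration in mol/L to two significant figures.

0.033 M

Cu²⁺/Cu is the cathode, Sn²⁺/Sn the anode: E°cell = +0.48 V, n = 2.
Overall reaction: Cu²⁺(aq) + Sn(s) → Cu(s) + Sn²⁺(aq); Q = [Sn²⁺]^1/[Cu²⁺]^1.
From E = E° − (0.0592/n) log Q: log Q = (E° − E)·n/0.0592 = (+0.48 − (+0.543))·2/0.0592 = -2.1284.
So 1·log[Cu²⁺] = 1·log(0.000245) − log Q = -3.6108 − (-2.1284) = -1.4824; [Cu²⁺] = 10^(-1.4824) ≈ 0.033 M.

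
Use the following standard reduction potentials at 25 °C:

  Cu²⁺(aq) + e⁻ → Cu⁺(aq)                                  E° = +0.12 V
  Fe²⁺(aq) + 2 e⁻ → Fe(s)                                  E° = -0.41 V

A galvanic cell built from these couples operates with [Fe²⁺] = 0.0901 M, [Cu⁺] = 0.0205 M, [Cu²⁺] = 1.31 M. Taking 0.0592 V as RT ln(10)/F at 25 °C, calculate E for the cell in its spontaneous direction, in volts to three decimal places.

+0.668 V

Cu²⁺/Cu⁺ is the cathode (higher E°), Fe²⁺/Fe the anode: E°cell = +0.12 − (-0.41) = +0.53 V, n = 2.
Overall: 2 Cu²⁺(aq) + Fe(s) → 2 Cu⁺(aq) + Fe²⁺(aq)
Q = [Cu⁺]^2·[Fe²⁺] / ([Cu²⁺]^2); log Q = -4.656.
E = E° − (0.0592/n) log Q = +0.53 − (0.0592/2)(-4.656) = +0.668 V.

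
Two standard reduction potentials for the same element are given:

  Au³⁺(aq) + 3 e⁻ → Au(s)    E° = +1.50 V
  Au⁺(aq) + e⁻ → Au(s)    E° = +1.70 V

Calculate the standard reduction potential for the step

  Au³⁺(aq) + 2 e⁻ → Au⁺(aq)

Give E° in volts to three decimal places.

Sequential free energies add, so n₃E°₃ = n₁E°₁ + n₂E°₂.
With n₃ = 3, and the known step contributing 1×(+1.70) V, the unknown satisfies 2·E° = 3×(+1.50) − 1×(+1.70) = +2.800.
E° = +2.800 / 2 = +1.400 V.

+1.400 V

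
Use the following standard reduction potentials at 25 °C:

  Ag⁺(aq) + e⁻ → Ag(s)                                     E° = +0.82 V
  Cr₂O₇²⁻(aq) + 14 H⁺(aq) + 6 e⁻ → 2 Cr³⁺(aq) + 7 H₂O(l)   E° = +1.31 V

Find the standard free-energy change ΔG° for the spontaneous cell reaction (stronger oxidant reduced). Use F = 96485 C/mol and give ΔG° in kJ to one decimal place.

Cr₂O₇²⁻/Cr³⁺ (E° = +1.31 V) is the cathode; Ag⁺/Ag (E° = +0.82 V) is the anode, so E°cell = +0.49 V.
Balancing electrons gives n = 6 (lcm of 6 and 1).
ΔG° = −nFE° = −(6)(96485)(+0.49) = -283,666 J = -283.7 kJ.

-283.7 kJ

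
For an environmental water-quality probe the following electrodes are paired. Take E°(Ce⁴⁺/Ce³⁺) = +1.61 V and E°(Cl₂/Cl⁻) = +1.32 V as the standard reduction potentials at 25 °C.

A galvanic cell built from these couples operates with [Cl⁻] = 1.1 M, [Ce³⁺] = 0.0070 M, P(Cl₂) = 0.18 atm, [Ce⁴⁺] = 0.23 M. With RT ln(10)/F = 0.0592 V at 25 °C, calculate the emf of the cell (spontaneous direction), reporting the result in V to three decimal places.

Ce⁴⁺/Ce³⁺ is the cathode (higher E°), Cl₂/Cl⁻ the anode: E°cell = +1.61 − (+1.32) = +0.29 V, n = 2.
Overall: 2 Ce⁴⁺(aq) + 2 Cl⁻(aq) → 2 Ce³⁺(aq) + Cl₂(g)
Q = [Ce³⁺]^2·P(Cl₂) / ([Ce⁴⁺]^2·[Cl⁻]^2); log Q = -3.861.
E = E° − (0.0592/n) log Q = +0.29 − (0.0592/2)(-3.861) = +0.404 V.

+0.404 V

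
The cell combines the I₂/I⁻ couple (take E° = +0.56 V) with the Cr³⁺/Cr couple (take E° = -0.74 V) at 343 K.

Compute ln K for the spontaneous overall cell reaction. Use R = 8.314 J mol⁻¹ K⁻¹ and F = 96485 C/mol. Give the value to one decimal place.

Cathode: I₂/I⁻; anode: Cr³⁺/Cr. E°cell = (+0.56) − (-0.74) = +1.30 V, with n = 6.
ΔG° = −nFE° = −RT ln K, so ln K = nFE°/(RT) = (6)(96485)(+1.30) / ((8.314)(343)) = 263.907.

263.9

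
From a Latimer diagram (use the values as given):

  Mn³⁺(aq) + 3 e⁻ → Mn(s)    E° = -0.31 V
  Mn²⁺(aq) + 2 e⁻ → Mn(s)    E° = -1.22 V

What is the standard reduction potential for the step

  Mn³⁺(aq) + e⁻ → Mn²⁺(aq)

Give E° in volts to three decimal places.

Sequential free energies add, so n₃E°₃ = n₁E°₁ + n₂E°₂.
With n₃ = 3, and the known step contributing 2×(-1.22) V, the unknown satisfies 1·E° = 3×(-0.31) − 2×(-1.22) = +1.510.
E° = +1.510 / 1 = +1.510 V.

+1.510 V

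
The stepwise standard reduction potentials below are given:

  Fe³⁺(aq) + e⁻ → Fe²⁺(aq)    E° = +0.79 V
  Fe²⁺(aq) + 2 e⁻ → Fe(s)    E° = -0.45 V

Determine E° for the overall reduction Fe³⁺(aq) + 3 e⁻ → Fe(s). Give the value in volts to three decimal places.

-0.037 V

Adding the free-energy changes (−nFE°) of the two steps gives −n₃FE°₃ = −n₁FE°₁ − n₂FE°₂.
E°₃ = (1×+0.79 + 2×-0.45) / 3 = (-0.110) / 3 = -0.037 V.
E° values themselves are not directly additive — weighting by electron count is essential.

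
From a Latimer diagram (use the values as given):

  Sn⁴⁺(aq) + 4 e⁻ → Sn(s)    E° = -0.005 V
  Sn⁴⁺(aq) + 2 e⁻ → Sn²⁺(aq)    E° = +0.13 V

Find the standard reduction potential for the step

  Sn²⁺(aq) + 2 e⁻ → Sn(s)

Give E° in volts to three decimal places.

Sequential free energies add, so n₃E°₃ = n₁E°₁ + n₂E°₂.
With n₃ = 4, and the known step contributing 2×(+0.13) V, the unknown satisfies 2·E° = 4×(-0.005) − 2×(+0.13) = -0.280.
E° = -0.280 / 2 = -0.140 V.

-0.140 V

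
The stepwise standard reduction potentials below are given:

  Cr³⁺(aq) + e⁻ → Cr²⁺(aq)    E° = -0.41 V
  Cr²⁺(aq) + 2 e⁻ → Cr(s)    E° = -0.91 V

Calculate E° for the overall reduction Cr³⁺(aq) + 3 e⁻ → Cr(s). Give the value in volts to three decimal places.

Adding the free-energy changes (−nFE°) of the two steps gives −n₃FE°₃ = −n₁FE°₁ − n₂FE°₂.
E°₃ = (1×-0.41 + 2×-0.91) / 3 = (-2.230) / 3 = -0.743 V.

-0.743 V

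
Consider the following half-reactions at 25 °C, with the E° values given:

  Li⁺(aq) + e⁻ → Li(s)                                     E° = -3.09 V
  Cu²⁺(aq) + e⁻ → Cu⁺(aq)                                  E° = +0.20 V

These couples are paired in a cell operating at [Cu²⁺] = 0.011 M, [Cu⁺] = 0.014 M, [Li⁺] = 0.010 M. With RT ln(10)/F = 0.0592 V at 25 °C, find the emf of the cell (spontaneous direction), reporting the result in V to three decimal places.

+3.402 V

Cu²⁺/Cu⁺ is the cathode (higher E°), Li⁺/Li the anode: E°cell = +0.20 − (-3.09) = +3.29 V, n = 1.
Overall: Cu²⁺(aq) + Li(s) → Cu⁺(aq) + Li⁺(aq)
Q = [Cu⁺]·[Li⁺] / ([Cu²⁺]); log Q = -1.895.
E = E° − (0.0592/n) log Q = +3.29 − (0.0592/1)(-1.895) = +3.402 V.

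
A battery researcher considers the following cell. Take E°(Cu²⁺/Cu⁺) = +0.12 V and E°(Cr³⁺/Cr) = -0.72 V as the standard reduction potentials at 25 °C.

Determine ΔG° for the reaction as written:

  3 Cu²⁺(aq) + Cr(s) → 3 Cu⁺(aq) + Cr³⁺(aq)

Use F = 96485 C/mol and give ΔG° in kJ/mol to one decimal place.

-243.1 kJ/mol

As written, Cu²⁺/Cu⁺ is reduced (cathode) and Cr³⁺/Cr is oxidised (anode), so E°cell = (+0.12) − (-0.72) = +0.84 V.
Balancing electrons gives n = 3.
ΔG° = −nFE° = −(3)(96485)(+0.84) = -243,142 J = -243.1 kJ/mol.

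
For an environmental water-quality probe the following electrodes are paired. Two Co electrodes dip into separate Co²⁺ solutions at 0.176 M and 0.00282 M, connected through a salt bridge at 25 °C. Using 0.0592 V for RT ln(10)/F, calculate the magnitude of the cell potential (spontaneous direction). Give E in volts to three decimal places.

For a concentration cell E°cell = 0. The 0.176 M side is the cathode (reduction is favoured where [Co²⁺] is higher).
With n = 2, E = −(0.0592/2) log([Co²⁺]ₐₙ/[Co²⁺]꜀ₐₜ) = −(0.0592/2) log(0.00282/0.176) = −(0.0592/2)(-1.795) = +0.053 V.

+0.053 V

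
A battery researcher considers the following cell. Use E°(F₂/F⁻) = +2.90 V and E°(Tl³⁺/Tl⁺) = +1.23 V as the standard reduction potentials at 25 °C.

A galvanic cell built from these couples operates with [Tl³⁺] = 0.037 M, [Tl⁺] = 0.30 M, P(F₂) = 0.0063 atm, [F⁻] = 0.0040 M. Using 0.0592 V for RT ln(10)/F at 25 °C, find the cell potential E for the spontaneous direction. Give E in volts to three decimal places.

+1.774 V

F₂/F⁻ is the cathode (higher E°), Tl³⁺/Tl⁺ the anode: E°cell = +2.90 − (+1.23) = +1.67 V, n = 2.
Overall: F₂(g) + Tl⁺(aq) → 2 F⁻(aq) + Tl³⁺(aq)
Q = [F⁻]^2·[Tl³⁺] / (P(F₂)·[Tl⁺]); log Q = -3.504.
E = E° − (0.0592/n) log Q = +1.67 − (0.0592/2)(-3.504) = +1.774 V.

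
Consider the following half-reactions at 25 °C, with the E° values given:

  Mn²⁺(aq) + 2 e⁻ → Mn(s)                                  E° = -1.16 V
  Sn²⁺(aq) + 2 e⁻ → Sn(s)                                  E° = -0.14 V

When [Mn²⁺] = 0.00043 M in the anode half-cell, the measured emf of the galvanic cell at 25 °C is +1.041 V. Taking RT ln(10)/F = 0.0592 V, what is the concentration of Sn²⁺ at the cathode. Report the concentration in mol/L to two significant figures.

0.0022 M

Sn²⁺/Sn is the cathode, Mn²⁺/Mn the anode: E°cell = +1.02 V, n = 2.
Overall reaction: Sn²⁺(aq) + Mn(s) → Sn(s) + Mn²⁺(aq); Q = [Mn²⁺]^1/[Sn²⁺]^1.
From E = E° − (0.0592/n) log Q: log Q = (E° − E)·n/0.0592 = (+1.02 − (+1.041))·2/0.0592 = -0.7095.
So 1·log[Sn²⁺] = 1·log(0.00043) − log Q = -3.3665 − (-0.7095) = -2.6570; [Sn²⁺] = 10^(-2.6570) ≈ 0.0022 M.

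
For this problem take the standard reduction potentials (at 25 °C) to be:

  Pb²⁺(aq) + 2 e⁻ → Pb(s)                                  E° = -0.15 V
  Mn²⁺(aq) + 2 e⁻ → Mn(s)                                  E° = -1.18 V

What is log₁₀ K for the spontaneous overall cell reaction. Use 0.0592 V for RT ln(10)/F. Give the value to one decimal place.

Cathode: Pb²⁺/Pb; anode: Mn²⁺/Mn. E°cell = +1.03 V, n = 2.
log K = nE°cell / 0.0592 = (2)(+1.03) / 0.0592 = 34.8.

34.8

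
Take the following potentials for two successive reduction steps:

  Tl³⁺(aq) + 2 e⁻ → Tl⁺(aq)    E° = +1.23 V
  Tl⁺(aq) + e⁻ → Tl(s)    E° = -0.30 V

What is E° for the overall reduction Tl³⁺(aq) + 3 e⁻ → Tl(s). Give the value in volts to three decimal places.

+0.720 V

Since ΔG° = −nFE° is additive over sequential reductions, n₃E°₃ = n₁E°₁ + n₂E°₂.
E°₃ = (2×+1.23 + 1×-0.30) / 3 = (+2.160) / 3 = +0.720 V.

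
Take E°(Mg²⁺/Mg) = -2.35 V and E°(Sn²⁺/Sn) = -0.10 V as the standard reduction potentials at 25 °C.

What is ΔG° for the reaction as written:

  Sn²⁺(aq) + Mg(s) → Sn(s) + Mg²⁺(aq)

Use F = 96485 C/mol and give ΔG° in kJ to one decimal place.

-434.2 kJ

As written, Sn²⁺/Sn is reduced (cathode) and Mg²⁺/Mg is oxidised (anode), so E°cell = (-0.10) − (-2.35) = +2.25 V.
Balancing electrons gives n = 2.
ΔG° = −nFE° = −(2)(96485)(+2.25) = -434,182 J = -434.2 kJ.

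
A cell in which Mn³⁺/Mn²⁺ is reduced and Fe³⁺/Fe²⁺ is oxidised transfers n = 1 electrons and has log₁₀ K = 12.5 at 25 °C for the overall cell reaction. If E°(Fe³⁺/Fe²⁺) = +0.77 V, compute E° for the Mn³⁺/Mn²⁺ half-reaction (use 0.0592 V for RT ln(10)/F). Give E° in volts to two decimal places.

E°cell = (0.0592/n)·log K = (0.0592/1)(12.5) = +0.740 V.
Since Mn³⁺/Mn²⁺ is the cathode and Fe³⁺/Fe²⁺ the anode, E°cell = E°(Mn³⁺/Mn²⁺) − E°(Fe³⁺/Fe²⁺).
So E°(Mn³⁺/Mn²⁺) = E°cell + E°(Fe³⁺/Fe²⁺) = +0.740 + (+0.77) = +1.51 V.

+1.51 V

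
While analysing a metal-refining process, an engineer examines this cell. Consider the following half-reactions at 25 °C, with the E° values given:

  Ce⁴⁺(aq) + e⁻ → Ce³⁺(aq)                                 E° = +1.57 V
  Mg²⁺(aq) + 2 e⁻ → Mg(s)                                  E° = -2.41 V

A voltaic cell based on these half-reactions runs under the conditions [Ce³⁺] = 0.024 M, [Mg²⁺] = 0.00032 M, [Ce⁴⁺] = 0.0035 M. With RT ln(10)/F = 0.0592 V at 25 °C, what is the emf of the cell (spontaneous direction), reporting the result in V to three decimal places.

+4.034 V

Ce⁴⁺/Ce³⁺ is the cathode (higher E°), Mg²⁺/Mg the anode: E°cell = +1.57 − (-2.41) = +3.98 V, n = 2.
Overall: 2 Ce⁴⁺(aq) + Mg(s) → 2 Ce³⁺(aq) + Mg²⁺(aq)
Q = [Ce³⁺]^2·[Mg²⁺] / ([Ce⁴⁺]^2); log Q = -1.823.
E = E° − (0.0592/n) log Q = +3.98 − (0.0592/2)(-1.823) = +4.034 V.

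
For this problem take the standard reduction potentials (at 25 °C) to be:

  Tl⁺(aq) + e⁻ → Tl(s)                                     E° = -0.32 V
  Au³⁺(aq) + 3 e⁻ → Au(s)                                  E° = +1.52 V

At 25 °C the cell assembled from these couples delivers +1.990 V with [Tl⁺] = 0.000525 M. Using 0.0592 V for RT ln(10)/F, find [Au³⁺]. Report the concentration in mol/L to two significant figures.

0.0058 M

Au³⁺/Au is the cathode, Tl⁺/Tl the anode: E°cell = +1.84 V, n = 3.
Overall reaction: Au³⁺(aq) + 3 Tl(s) → Au(s) + 3 Tl⁺(aq); Q = [Tl⁺]^3/[Au³⁺]^1.
From E = E° − (0.0592/n) log Q: log Q = (E° − E)·n/0.0592 = (+1.84 − (+1.990))·3/0.0592 = -7.6014.
So 1·log[Au³⁺] = 3·log(0.000525) − log Q = -9.8395 − (-7.6014) = -2.2381; [Au³⁺] = 10^(-2.2381) ≈ 0.0058 M.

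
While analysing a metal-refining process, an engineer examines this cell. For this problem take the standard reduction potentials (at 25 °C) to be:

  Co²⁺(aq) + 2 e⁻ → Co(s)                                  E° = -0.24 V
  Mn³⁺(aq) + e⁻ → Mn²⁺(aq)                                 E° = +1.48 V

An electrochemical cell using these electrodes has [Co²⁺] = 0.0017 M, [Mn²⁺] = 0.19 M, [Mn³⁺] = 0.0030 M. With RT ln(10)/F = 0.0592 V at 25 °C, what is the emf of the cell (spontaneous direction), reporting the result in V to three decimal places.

+1.695 V

Mn³⁺/Mn²⁺ is the cathode (higher E°), Co²⁺/Co the anode: E°cell = +1.48 − (-0.24) = +1.72 V, n = 2.
Overall: 2 Mn³⁺(aq) + Co(s) → 2 Mn²⁺(aq) + Co²⁺(aq)
Q = [Mn²⁺]^2·[Co²⁺] / ([Mn³⁺]^2); log Q = 0.834.
E = E° − (0.0592/n) log Q = +1.72 − (0.0592/2)(0.834) = +1.695 V.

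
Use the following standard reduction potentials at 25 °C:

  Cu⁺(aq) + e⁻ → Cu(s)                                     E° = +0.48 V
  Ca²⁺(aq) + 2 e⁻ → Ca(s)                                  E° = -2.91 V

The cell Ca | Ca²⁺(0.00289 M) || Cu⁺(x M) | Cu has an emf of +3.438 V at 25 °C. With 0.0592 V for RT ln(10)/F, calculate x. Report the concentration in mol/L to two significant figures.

0.35 M

Cu⁺/Cu is the cathode, Ca²⁺/Ca the anode: E°cell = +3.39 V, n = 2.
Overall reaction: 2 Cu⁺(aq) + Ca(s) → 2 Cu(s) + Ca²⁺(aq); Q = [Ca²⁺]^1/[Cu⁺]^2.
From E = E° − (0.0592/n) log Q: log Q = (E° − E)·n/0.0592 = (+3.39 − (+3.438))·2/0.0592 = -1.6216.
So 2·log[Cu⁺] = 1·log(0.00289) − log Q = -2.5391 − (-1.6216) = -0.9175; log[Cu⁺] = -0.9175 / 2 = -0.4587; [Cu⁺] = 10^(-0.4587) ≈ 0.35 M.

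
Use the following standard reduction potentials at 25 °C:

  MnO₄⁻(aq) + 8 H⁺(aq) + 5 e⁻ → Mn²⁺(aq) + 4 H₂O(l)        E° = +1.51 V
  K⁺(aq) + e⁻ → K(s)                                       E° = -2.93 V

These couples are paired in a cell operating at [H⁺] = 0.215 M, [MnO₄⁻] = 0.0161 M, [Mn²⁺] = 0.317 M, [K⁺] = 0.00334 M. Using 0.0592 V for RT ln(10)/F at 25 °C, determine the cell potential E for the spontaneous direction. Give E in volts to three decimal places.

MnO₄⁻/Mn²⁺ is the cathode (higher E°), K⁺/K the anode: E°cell = +1.51 − (-2.93) = +4.44 V, n = 5.
Overall: MnO₄⁻(aq) + 8 H⁺(aq) + 5 K(s) → Mn²⁺(aq) + 4 H₂O(l) + 5 K⁺(aq)
Q = [Mn²⁺]·[K⁺]^5 / ([MnO₄⁻]·[H⁺]^8); log Q = -5.747.
E = E° − (0.0592/n) log Q = +4.44 − (0.0592/5)(-5.747) = +4.508 V.

+4.508 V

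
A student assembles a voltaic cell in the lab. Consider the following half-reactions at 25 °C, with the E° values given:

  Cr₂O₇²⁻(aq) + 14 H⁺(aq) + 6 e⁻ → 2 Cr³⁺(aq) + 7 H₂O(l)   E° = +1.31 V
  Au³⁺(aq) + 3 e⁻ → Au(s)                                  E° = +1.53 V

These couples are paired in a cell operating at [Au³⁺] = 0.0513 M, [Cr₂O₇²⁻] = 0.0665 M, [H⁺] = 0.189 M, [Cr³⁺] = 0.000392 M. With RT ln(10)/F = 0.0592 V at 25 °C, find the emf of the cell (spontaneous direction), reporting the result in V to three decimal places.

+0.239 V

Au³⁺/Au is the cathode (higher E°), Cr₂O₇²⁻/Cr³⁺ the anode: E°cell = +1.53 − (+1.31) = +0.22 V, n = 6.
Overall: 2 Au³⁺(aq) + 2 Cr³⁺(aq) + 7 H₂O(l) → 2 Au(s) + Cr₂O₇²⁻(aq) + 14 H⁺(aq)
Q = [Cr₂O₇²⁻]·[H⁺]^14 / ([Au³⁺]^2·[Cr³⁺]^2); log Q = -1.914.
E = E° − (0.0592/n) log Q = +0.22 − (0.0592/6)(-1.914) = +0.239 V.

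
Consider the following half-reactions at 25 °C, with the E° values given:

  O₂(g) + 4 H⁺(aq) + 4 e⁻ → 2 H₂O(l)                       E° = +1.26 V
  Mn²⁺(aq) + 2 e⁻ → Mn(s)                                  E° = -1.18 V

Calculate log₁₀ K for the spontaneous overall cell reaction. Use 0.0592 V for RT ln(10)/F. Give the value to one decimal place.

164.9

Cathode: O₂/H₂O; anode: Mn²⁺/Mn. E°cell = +2.44 V, n = 4.
log K = nE°cell / 0.0592 = (4)(+2.44) / 0.0592 = 164.9.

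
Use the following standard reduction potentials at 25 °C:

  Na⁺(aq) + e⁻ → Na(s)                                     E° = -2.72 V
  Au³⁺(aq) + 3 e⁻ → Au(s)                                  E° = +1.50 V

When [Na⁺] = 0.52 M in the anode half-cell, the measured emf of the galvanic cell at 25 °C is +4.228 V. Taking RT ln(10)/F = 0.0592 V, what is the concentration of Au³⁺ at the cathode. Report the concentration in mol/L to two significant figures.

Au³⁺/Au is the cathode, Na⁺/Na the anode: E°cell = +4.22 V, n = 3.
Overall reaction: Au³⁺(aq) + 3 Na(s) → Au(s) + 3 Na⁺(aq); Q = [Na⁺]^3/[Au³⁺]^1.
From E = E° − (0.0592/n) log Q: log Q = (E° − E)·n/0.0592 = (+4.22 − (+4.228))·3/0.0592 = -0.4054.
So 1·log[Au³⁺] = 3·log(0.52) − log Q = -0.8520 − (-0.4054) = -0.4466; [Au³⁺] = 10^(-0.4466) ≈ 0.36 M.

0.36 M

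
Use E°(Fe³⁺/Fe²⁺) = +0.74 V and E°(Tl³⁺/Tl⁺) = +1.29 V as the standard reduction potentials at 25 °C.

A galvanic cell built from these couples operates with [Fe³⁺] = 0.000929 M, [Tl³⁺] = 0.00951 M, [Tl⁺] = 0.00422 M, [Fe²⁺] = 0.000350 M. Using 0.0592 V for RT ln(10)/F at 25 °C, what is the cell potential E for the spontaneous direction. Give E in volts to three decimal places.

Tl³⁺/Tl⁺ is the cathode (higher E°), Fe³⁺/Fe²⁺ the anode: E°cell = +1.29 − (+0.74) = +0.55 V, n = 2.
Overall: Tl³⁺(aq) + 2 Fe²⁺(aq) → Tl⁺(aq) + 2 Fe³⁺(aq)
Q = [Tl⁺]·[Fe³⁺]^2 / ([Tl³⁺]·[Fe²⁺]^2); log Q = 0.495.
E = E° − (0.0592/n) log Q = +0.55 − (0.0592/2)(0.495) = +0.535 V.

+0.535 V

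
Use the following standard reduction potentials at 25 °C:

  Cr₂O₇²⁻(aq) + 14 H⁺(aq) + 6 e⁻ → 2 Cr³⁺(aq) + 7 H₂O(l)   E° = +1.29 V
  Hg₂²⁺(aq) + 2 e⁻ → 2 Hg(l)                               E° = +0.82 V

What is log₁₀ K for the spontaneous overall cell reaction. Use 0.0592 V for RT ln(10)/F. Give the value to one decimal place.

Cathode: Cr₂O₇²⁻/Cr³⁺; anode: Hg₂²⁺/Hg. E°cell = +0.47 V, n = 6.
log K = nE°cell / 0.0592 = (6)(+0.47) / 0.0592 = 47.6.

47.6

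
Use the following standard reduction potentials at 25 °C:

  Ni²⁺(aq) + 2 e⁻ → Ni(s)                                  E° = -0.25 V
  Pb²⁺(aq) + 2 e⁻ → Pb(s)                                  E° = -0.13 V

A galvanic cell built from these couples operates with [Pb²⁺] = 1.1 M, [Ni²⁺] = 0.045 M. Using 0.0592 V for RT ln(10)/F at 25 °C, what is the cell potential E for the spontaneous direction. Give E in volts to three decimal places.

+0.161 V

Pb²⁺/Pb is the cathode (higher E°), Ni²⁺/Ni the anode: E°cell = -0.13 − (-0.25) = +0.12 V, n = 2.
Overall: Pb²⁺(aq) + Ni(s) → Pb(s) + Ni²⁺(aq)
Q = [Ni²⁺] / ([Pb²⁺]); log Q = -1.388.
E = E° − (0.0592/n) log Q = +0.12 − (0.0592/2)(-1.388) = +0.161 V.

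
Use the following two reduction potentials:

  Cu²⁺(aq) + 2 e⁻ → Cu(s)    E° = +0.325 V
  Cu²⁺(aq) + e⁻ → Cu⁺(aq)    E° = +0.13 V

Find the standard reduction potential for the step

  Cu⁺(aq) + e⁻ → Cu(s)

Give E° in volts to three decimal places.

+0.520 V

Sequential free energies add, so n₃E°₃ = n₁E°₁ + n₂E°₂.
With n₃ = 2, and the known step contributing 1×(+0.13) V, the unknown satisfies 1·E° = 2×(+0.325) − 1×(+0.13) = +0.520.
E° = +0.520 / 1 = +0.520 V.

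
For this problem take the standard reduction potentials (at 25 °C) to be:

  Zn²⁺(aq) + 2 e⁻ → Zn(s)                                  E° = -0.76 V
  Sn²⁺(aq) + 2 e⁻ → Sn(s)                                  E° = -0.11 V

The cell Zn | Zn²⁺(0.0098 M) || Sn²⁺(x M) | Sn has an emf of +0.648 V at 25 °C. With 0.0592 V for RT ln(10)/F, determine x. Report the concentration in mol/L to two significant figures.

0.0084 M

Sn²⁺/Sn is the cathode, Zn²⁺/Zn the anode: E°cell = +0.65 V, n = 2.
Overall reaction: Sn²⁺(aq) + Zn(s) → Sn(s) + Zn²⁺(aq); Q = [Zn²⁺]^1/[Sn²⁺]^1.
From E = E° − (0.0592/n) log Q: log Q = (E° − E)·n/0.0592 = (+0.65 − (+0.648))·2/0.0592 = 0.0676.
So 1·log[Sn²⁺] = 1·log(0.0098) − log Q = -2.0088 − (0.0676) = -2.0764; [Sn²⁺] = 10^(-2.0764) ≈ 0.0084 M.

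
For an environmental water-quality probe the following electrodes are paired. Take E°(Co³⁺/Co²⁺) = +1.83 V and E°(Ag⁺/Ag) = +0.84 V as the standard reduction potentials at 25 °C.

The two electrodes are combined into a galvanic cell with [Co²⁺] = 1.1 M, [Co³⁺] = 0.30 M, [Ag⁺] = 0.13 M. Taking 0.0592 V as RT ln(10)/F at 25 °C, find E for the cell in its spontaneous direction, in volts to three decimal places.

Co³⁺/Co²⁺ is the cathode (higher E°), Ag⁺/Ag the anode: E°cell = +1.83 − (+0.84) = +0.99 V, n = 1.
Overall: Co³⁺(aq) + Ag(s) → Co²⁺(aq) + Ag⁺(aq)
Q = [Co²⁺]·[Ag⁺] / ([Co³⁺]); log Q = -0.322.
E = E° − (0.0592/n) log Q = +0.99 − (0.0592/1)(-0.322) = +1.009 V.

+1.009 V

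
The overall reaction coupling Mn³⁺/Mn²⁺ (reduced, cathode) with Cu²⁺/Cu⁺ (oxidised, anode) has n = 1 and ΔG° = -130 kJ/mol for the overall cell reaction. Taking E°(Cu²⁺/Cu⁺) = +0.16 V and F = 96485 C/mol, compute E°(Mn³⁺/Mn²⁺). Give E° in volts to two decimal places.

E°cell = −ΔG°/(nF) = −(-130×10³)/((1)(96485)) = +1.347 V.
Since Mn³⁺/Mn²⁺ is the cathode and Cu²⁺/Cu⁺ the anode, E°cell = E°(Mn³⁺/Mn²⁺) − E°(Cu²⁺/Cu⁺).
So E°(Mn³⁺/Mn²⁺) = E°cell + E°(Cu²⁺/Cu⁺) = +1.347 + (+0.16) = +1.51 V.

+1.51 V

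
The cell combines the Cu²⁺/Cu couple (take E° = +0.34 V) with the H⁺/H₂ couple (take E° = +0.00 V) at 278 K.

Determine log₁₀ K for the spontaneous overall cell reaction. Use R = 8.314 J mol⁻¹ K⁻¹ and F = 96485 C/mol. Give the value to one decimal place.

12.3

Cathode: Cu²⁺/Cu; anode: H⁺/H₂. E°cell = (+0.34) − (+0.00) = +0.34 V, with n = 2.
ΔG° = −nFE° = −RT ln K, so ln K = nFE°/(RT) = (2)(96485)(+0.34) / ((8.314)(278)) = 28.387.
log₁₀ K = 28.387 / ln 10 = 12.3.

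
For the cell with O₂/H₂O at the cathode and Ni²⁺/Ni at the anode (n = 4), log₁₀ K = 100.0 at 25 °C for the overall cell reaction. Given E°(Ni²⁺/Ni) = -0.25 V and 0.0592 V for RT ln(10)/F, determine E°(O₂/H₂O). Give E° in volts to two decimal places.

+1.23 V

E°cell = (0.0592/n)·log K = (0.0592/4)(100.0) = +1.480 V.
Since O₂/H₂O is the cathode and Ni²⁺/Ni the anode, E°cell = E°(O₂/H₂O) − E°(Ni²⁺/Ni).
So E°(O₂/H₂O) = E°cell + E°(Ni²⁺/Ni) = +1.480 + (-0.25) = +1.23 V.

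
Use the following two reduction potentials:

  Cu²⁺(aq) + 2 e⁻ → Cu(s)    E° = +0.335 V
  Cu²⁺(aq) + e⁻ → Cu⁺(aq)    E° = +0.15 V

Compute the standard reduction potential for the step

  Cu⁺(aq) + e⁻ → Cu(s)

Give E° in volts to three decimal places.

Sequential free energies add, so n₃E°₃ = n₁E°₁ + n₂E°₂.
With n₃ = 2, and the known step contributing 1×(+0.15) V, the unknown satisfies 1·E° = 2×(+0.335) − 1×(+0.15) = +0.520.
E° = +0.520 / 1 = +0.520 V.

+0.520 V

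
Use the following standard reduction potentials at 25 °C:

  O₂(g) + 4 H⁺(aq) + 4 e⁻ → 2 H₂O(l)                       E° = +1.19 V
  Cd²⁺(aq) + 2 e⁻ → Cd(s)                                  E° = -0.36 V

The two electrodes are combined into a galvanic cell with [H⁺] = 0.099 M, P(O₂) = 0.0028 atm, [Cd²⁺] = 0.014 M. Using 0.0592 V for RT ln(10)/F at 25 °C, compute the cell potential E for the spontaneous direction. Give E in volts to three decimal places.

+1.508 V

O₂/H₂O is the cathode (higher E°), Cd²⁺/Cd the anode: E°cell = +1.19 − (-0.36) = +1.55 V, n = 4.
Overall: O₂(g) + 4 H⁺(aq) + 2 Cd(s) → 2 H₂O(l) + 2 Cd²⁺(aq)
Q = [Cd²⁺]^2 / (P(O₂)·[H⁺]^4); log Q = 2.863.
E = E° − (0.0592/n) log Q = +1.55 − (0.0592/4)(2.863) = +1.508 V.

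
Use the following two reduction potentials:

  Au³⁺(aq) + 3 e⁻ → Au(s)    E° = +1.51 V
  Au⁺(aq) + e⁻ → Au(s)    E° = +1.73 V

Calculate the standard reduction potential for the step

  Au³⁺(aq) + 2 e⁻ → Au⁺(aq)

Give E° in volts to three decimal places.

Sequential free energies add, so n₃E°₃ = n₁E°₁ + n₂E°₂.
With n₃ = 3, and the known step contributing 1×(+1.73) V, the unknown satisfies 2·E° = 3×(+1.51) − 1×(+1.73) = +2.800.
E° = +2.800 / 2 = +1.400 V.

+1.400 V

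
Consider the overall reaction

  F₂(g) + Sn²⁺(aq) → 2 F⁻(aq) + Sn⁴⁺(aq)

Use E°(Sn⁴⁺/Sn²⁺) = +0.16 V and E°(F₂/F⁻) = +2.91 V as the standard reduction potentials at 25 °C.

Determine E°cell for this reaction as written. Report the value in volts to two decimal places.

The F₂/F⁻ couple has the higher reduction potential, so it is the cathode; Sn⁴⁺/Sn²⁺ is oxidised at the anode.
E°cell = E°(cathode) − E°(anode) = (+2.91) − (+0.16) = +2.75 V.
Since E°cell > 0, the reaction is spontaneous under standard conditions.

+2.75 V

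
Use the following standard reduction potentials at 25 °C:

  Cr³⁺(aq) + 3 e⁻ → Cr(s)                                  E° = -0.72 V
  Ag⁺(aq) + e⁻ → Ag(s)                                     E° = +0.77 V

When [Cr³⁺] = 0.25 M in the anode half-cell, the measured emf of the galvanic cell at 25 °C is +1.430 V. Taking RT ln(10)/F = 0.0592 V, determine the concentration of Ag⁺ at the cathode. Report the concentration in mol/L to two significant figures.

Ag⁺/Ag is the cathode, Cr³⁺/Cr the anode: E°cell = +1.49 V, n = 3.
Overall reaction: 3 Ag⁺(aq) + Cr(s) → 3 Ag(s) + Cr³⁺(aq); Q = [Cr³⁺]^1/[Ag⁺]^3.
From E = E° − (0.0592/n) log Q: log Q = (E° − E)·n/0.0592 = (+1.49 − (+1.430))·3/0.0592 = 3.0405.
So 3·log[Ag⁺] = 1·log(0.25) − log Q = -0.6021 − (3.0405) = -3.6426; log[Ag⁺] = -3.6426 / 3 = -1.2142; [Ag⁺] = 10^(-1.2142) ≈ 0.061 M.

0.061 M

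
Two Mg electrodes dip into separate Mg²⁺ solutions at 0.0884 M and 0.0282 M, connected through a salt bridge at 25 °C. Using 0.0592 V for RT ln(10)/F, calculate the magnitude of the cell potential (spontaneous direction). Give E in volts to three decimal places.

For a concentration cell E°cell = 0. The 0.0884 M side is the cathode (reduction is favoured where [Mg²⁺] is higher).
With n = 2, E = −(0.0592/2) log([Mg²⁺]ₐₙ/[Mg²⁺]꜀ₐₜ) = −(0.0592/2) log(0.0282/0.0884) = −(0.0592/2)(-0.496) = +0.015 V.

+0.015 V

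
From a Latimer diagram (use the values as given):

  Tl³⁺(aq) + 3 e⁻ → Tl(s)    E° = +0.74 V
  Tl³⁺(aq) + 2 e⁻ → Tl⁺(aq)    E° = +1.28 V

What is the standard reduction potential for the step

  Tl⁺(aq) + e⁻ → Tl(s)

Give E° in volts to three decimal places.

-0.340 V

Sequential free energies add, so n₃E°₃ = n₁E°₁ + n₂E°₂.
With n₃ = 3, and the known step contributing 2×(+1.28) V, the unknown satisfies 1·E° = 3×(+0.74) − 2×(+1.28) = -0.340.
E° = -0.340 / 1 = -0.340 V.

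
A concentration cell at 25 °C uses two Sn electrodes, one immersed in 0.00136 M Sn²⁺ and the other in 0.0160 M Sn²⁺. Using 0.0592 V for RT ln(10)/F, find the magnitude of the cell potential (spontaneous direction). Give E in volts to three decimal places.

For a concentration cell E°cell = 0. The 0.0160 M side is the cathode (reduction is favoured where [Sn²⁺] is higher).
With n = 2, E = −(0.0592/2) log([Sn²⁺]ₐₙ/[Sn²⁺]꜀ₐₜ) = −(0.0592/2) log(0.00136/0.016) = −(0.0592/2)(-1.071) = +0.032 V.

+0.032 V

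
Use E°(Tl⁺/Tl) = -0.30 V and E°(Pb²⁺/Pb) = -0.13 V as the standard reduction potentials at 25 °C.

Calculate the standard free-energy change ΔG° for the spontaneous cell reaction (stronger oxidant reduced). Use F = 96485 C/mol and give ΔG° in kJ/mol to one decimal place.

-32.8 kJ/mol

Pb²⁺/Pb (E° = -0.13 V) is the cathode; Tl⁺/Tl (E° = -0.30 V) is the anode, so E°cell = +0.17 V.
Balancing electrons gives n = 2 (lcm of 2 and 1).
ΔG° = −nFE° = −(2)(96485)(+0.17) = -32,805 J = -32.8 kJ/mol.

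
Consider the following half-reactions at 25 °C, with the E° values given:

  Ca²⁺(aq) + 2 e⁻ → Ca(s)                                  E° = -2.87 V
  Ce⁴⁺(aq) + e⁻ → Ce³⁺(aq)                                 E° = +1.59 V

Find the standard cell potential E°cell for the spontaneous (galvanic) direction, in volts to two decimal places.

The Ce⁴⁺/Ce³⁺ couple has the higher reduction potential, so it is the cathode; Ca²⁺/Ca is oxidised at the anode.
E°cell = E°(cathode) − E°(anode) = (+1.59) − (-2.87) = +4.46 V.
Since E°cell > 0, the reaction is spontaneous under standard conditions.

+4.46 V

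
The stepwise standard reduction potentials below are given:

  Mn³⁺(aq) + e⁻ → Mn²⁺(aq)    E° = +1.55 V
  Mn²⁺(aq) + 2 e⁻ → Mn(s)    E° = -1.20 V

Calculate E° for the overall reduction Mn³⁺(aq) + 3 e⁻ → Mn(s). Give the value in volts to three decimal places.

-0.283 V

Adding the free-energy changes (−nFE°) of the two steps gives −n₃FE°₃ = −n₁FE°₁ − n₂FE°₂.
E°₃ = (1×+1.55 + 2×-1.20) / 3 = (-0.850) / 3 = -0.283 V.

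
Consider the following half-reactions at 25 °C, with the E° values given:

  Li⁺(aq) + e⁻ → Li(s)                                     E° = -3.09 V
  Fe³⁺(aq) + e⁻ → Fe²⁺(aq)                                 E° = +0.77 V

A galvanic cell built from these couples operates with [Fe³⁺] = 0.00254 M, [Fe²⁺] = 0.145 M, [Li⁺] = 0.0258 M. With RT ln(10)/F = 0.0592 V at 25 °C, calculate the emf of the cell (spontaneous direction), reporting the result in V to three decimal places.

Fe³⁺/Fe²⁺ is the cathode (higher E°), Li⁺/Li the anode: E°cell = +0.77 − (-3.09) = +3.86 V, n = 1.
Overall: Fe³⁺(aq) + Li(s) → Fe²⁺(aq) + Li⁺(aq)
Q = [Fe²⁺]·[Li⁺] / ([Fe³⁺]); log Q = 0.168.
E = E° − (0.0592/n) log Q = +3.86 − (0.0592/1)(0.168) = +3.850 V.

+3.850 V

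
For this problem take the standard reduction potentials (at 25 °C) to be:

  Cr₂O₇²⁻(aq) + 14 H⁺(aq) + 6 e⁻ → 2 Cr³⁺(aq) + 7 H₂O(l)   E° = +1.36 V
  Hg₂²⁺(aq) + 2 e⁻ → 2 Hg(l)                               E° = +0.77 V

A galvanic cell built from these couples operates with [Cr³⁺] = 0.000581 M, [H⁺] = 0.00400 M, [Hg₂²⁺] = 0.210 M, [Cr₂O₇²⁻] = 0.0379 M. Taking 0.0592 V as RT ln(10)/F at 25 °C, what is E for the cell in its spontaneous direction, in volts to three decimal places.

Cr₂O₇²⁻/Cr³⁺ is the cathode (higher E°), Hg₂²⁺/Hg the anode: E°cell = +1.36 − (+0.77) = +0.59 V, n = 6.
Overall: Cr₂O₇²⁻(aq) + 14 H⁺(aq) + 6 Hg(l) → 2 Cr³⁺(aq) + 7 H₂O(l) + 3 Hg₂²⁺(aq)
Q = [Cr³⁺]^2·[Hg₂²⁺]^3 / ([Cr₂O₇²⁻]·[H⁺]^14); log Q = 26.488.
E = E° − (0.0592/n) log Q = +0.59 − (0.0592/6)(26.488) = +0.329 V.

+0.329 V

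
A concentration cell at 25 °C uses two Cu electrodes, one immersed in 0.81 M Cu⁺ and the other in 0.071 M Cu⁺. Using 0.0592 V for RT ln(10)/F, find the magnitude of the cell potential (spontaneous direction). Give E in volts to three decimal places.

+0.063 V

For a concentration cell E°cell = 0. The 0.81 M side is the cathode (reduction is favoured where [Cu⁺] is higher).
With n = 1, E = −(0.0592/1) log([Cu⁺]ₐₙ/[Cu⁺]꜀ₐₜ) = −(0.0592/1) log(0.071/0.81) = −(0.0592/1)(-1.057) = +0.063 V.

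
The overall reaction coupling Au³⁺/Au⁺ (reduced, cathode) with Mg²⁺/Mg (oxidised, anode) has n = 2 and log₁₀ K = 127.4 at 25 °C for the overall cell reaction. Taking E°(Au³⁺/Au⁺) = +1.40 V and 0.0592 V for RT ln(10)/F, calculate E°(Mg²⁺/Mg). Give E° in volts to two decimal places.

-2.37 V

E°cell = (0.0592/n)·log K = (0.0592/2)(127.4) = +3.771 V.
Since Au³⁺/Au⁺ is the cathode and Mg²⁺/Mg the anode, E°cell = E°(Au³⁺/Au⁺) − E°(Mg²⁺/Mg).
So E°(Mg²⁺/Mg) = E°(Au³⁺/Au⁺) − E°cell = (+1.40) − (+3.771) = -2.37 V.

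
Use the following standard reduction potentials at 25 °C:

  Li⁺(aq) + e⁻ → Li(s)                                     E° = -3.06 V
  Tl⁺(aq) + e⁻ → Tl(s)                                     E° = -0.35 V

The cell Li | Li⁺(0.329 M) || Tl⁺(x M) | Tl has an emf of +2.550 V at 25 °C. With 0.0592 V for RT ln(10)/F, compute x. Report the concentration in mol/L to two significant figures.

0.00065 M

Tl⁺/Tl is the cathode, Li⁺/Li the anode: E°cell = +2.71 V, n = 1.
Overall reaction: Tl⁺(aq) + Li(s) → Tl(s) + Li⁺(aq); Q = [Li⁺]^1/[Tl⁺]^1.
From E = E° − (0.0592/n) log Q: log Q = (E° − E)·n/0.0592 = (+2.71 − (+2.550))·1/0.0592 = 2.7027.
So 1·log[Tl⁺] = 1·log(0.329) − log Q = -0.4828 − (2.7027) = -3.1855; [Tl⁺] = 10^(-3.1855) ≈ 0.00065 M.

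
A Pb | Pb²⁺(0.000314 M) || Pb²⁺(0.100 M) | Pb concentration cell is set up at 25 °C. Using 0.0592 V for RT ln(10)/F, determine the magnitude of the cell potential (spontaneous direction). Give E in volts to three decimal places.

+0.074 V

For a concentration cell E°cell = 0. The 0.100 M side is the cathode (reduction is favoured where [Pb²⁺] is higher).
With n = 2, E = −(0.0592/2) log([Pb²⁺]ₐₙ/[Pb²⁺]꜀ₐₜ) = −(0.0592/2) log(0.000314/0.1) = −(0.0592/2)(-2.503) = +0.074 V.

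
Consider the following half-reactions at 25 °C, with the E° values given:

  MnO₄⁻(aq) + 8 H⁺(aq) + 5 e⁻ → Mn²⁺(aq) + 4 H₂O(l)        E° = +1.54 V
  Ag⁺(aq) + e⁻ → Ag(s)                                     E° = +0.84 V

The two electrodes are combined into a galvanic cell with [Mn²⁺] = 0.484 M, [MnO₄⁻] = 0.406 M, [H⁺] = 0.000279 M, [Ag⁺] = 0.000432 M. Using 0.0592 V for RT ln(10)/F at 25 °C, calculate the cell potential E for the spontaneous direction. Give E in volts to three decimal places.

+0.562 V

MnO₄⁻/Mn²⁺ is the cathode (higher E°), Ag⁺/Ag the anode: E°cell = +1.54 − (+0.84) = +0.70 V, n = 5.
Overall: MnO₄⁻(aq) + 8 H⁺(aq) + 5 Ag(s) → Mn²⁺(aq) + 4 H₂O(l) + 5 Ag⁺(aq)
Q = [Mn²⁺]·[Ag⁺]^5 / ([MnO₄⁻]·[H⁺]^8); log Q = 11.689.
E = E° − (0.0592/n) log Q = +0.70 − (0.0592/5)(11.689) = +0.562 V.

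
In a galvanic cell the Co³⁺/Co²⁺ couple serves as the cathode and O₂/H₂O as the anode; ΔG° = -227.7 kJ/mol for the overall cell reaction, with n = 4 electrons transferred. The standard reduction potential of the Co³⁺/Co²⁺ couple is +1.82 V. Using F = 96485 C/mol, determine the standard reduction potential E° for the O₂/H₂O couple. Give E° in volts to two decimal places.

E°cell = −ΔG°/(nF) = −(-227.7×10³)/((4)(96485)) = +0.590 V.
Since Co³⁺/Co²⁺ is the cathode and O₂/H₂O the anode, E°cell = E°(Co³⁺/Co²⁺) − E°(O₂/H₂O).
So E°(O₂/H₂O) = E°(Co³⁺/Co²⁺) − E°cell = (+1.82) − (+0.590) = +1.23 V.

+1.23 V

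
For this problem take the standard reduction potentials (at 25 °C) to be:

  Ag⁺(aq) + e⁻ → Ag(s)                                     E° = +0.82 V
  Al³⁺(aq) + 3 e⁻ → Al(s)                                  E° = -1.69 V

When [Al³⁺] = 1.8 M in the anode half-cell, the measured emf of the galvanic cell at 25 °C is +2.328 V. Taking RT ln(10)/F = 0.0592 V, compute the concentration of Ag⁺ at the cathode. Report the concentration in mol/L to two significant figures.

Ag⁺/Ag is the cathode, Al³⁺/Al the anode: E°cell = +2.51 V, n = 3.
Overall reaction: 3 Ag⁺(aq) + Al(s) → 3 Ag(s) + Al³⁺(aq); Q = [Al³⁺]^1/[Ag⁺]^3.
From E = E° − (0.0592/n) log Q: log Q = (E° − E)·n/0.0592 = (+2.51 − (+2.328))·3/0.0592 = 9.2230.
So 3·log[Ag⁺] = 1·log(1.8) − log Q = 0.2553 − (9.2230) = -8.9677; log[Ag⁺] = -8.9677 / 3 = -2.9892; [Ag⁺] = 10^(-2.9892) ≈ 0.0010 M.

0.0010 M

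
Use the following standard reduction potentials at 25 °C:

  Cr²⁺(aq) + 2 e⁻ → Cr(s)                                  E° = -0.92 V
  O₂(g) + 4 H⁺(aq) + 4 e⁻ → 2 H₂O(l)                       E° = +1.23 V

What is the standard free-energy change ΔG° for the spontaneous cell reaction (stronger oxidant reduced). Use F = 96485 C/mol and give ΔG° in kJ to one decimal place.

-829.8 kJ

O₂/H₂O (E° = +1.23 V) is the cathode; Cr²⁺/Cr (E° = -0.92 V) is the anode, so E°cell = +2.15 V.
Balancing electrons gives n = 4 (lcm of 4 and 2).
ΔG° = −nFE° = −(4)(96485)(+2.15) = -829,771 J = -829.8 kJ.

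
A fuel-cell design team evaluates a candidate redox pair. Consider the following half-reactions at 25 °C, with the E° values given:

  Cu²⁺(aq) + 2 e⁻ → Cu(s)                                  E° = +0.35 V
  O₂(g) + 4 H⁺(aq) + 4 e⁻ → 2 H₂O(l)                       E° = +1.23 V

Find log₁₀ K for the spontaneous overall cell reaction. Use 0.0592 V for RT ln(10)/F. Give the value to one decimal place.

Cathode: O₂/H₂O; anode: Cu²⁺/Cu. E°cell = +0.88 V, n = 4.
log K = nE°cell / 0.0592 = (4)(+0.88) / 0.0592 = 59.5.

59.5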